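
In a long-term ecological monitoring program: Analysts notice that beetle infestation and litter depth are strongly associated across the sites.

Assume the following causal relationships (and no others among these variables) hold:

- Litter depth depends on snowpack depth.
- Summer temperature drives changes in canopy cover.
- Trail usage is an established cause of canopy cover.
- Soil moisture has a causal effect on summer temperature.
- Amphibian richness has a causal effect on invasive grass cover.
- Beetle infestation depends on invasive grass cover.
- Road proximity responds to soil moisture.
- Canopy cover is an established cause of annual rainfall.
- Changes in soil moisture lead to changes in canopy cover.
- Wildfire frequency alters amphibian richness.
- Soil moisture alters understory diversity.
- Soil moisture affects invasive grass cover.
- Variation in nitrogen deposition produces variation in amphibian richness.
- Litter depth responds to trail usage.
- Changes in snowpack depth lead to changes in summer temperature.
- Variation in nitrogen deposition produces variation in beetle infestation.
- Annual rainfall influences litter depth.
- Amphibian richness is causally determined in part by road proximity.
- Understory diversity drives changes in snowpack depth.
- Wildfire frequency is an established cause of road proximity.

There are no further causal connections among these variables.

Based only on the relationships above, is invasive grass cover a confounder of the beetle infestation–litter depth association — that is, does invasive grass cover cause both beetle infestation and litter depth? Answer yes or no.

Invasive grass cover has no stated causal path to litter depth. A confounder must cause both variables, so invasive grass cover does not qualify.

no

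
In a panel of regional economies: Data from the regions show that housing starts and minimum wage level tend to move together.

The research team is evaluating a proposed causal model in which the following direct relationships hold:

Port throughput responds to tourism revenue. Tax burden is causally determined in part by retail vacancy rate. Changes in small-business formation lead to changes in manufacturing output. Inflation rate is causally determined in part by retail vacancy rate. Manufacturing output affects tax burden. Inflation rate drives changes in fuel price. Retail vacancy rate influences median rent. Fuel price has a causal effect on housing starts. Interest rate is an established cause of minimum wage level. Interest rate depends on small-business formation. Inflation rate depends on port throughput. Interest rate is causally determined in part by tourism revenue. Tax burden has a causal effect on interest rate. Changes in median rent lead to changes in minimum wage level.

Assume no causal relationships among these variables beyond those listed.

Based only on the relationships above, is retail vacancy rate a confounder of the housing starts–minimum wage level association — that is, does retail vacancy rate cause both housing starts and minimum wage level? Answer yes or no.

yes

Retail vacancy rate has a causal path to housing starts (retail vacancy rate → inflation rate → fuel price → housing starts) and to minimum wage level (retail vacancy rate → median rent → minimum wage level), so it is a common cause of both — a confounder.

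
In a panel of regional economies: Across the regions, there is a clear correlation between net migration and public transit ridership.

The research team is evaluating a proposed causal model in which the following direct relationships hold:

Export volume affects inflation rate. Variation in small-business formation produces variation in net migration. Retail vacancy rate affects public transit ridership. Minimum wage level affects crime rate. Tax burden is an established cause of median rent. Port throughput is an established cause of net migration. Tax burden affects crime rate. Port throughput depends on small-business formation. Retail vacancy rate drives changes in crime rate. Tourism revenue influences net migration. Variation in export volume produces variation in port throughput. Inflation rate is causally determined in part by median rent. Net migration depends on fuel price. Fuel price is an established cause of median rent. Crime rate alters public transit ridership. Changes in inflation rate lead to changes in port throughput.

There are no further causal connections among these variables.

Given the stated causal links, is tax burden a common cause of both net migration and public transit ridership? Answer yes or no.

yes

Tax burden has a causal path to net migration (tax burden → median rent → inflation rate → port throughput → net migration) and to public transit ridership (tax burden → crime rate → public transit ridership), so it is a common cause of both — a confounder.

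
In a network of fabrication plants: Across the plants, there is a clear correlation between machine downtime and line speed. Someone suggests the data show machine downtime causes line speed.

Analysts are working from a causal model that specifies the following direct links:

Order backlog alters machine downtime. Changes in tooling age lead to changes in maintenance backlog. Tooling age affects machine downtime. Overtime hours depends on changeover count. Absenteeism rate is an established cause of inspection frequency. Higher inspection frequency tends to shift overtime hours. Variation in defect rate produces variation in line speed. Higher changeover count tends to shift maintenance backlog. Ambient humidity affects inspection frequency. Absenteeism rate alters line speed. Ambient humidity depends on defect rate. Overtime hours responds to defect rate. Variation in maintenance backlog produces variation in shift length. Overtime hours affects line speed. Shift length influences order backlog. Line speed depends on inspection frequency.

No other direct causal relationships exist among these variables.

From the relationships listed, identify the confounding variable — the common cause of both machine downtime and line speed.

changeover count

Changeover count has a causal path to machine downtime (changeover count → maintenance backlog → shift length → order backlog → machine downtime) and a separate causal path to line speed (changeover count → overtime hours → line speed), so it is a common cause of both.
No stated relationship gives machine downtime a causal route to line speed, so the correlation is explained by the shared upstream cause rather than a direct effect.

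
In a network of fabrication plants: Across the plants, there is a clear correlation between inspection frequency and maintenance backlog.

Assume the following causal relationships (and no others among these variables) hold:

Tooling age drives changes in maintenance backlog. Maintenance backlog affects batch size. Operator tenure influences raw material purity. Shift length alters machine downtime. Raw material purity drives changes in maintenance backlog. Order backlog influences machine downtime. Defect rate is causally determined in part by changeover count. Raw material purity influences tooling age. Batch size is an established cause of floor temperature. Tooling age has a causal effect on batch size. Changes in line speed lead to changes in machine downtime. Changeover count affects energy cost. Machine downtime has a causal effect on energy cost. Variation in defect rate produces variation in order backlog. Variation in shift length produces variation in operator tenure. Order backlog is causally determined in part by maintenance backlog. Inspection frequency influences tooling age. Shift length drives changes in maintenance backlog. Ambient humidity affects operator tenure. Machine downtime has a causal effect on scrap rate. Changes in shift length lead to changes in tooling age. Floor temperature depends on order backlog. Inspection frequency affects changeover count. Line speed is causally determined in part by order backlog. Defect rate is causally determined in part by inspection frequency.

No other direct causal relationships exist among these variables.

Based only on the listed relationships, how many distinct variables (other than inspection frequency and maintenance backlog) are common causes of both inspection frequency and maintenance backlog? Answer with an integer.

No listed variable has a causal path to both inspection frequency and maintenance backlog, so there are no common causes.

0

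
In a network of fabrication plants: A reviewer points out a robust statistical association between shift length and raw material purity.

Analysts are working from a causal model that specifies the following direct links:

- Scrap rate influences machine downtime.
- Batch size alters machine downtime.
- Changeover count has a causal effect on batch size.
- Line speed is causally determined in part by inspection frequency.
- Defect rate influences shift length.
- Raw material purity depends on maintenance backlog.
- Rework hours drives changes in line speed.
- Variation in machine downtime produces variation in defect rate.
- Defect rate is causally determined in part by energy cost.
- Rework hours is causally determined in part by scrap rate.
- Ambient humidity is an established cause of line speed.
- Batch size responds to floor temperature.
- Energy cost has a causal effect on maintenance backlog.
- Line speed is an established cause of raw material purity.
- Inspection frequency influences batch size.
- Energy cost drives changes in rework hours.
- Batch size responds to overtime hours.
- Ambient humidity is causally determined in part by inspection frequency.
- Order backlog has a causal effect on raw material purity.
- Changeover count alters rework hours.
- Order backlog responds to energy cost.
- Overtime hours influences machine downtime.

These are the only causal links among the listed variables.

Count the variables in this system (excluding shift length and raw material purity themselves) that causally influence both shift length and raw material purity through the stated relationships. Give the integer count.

The common causes are: changeover count (to shift length via changeover count → batch size → machine downtime → defect rate → shift length; to raw material purity via changeover count → rework hours → line speed → raw material purity); energy cost (to shift length via energy cost → defect rate → shift length; to raw material purity via energy cost → maintenance backlog → raw material purity); inspection frequency (to shift length via inspection frequency → batch size → machine downtime → defect rate → shift length; to raw material purity via inspection frequency → line speed → raw material purity); scrap rate (to shift length via scrap rate → machine downtime → defect rate → shift length; to raw material purity via scrap rate → rework hours → line speed → raw material purity).
Every other variable lacks a causal path to at least one of shift length and raw material purity.

4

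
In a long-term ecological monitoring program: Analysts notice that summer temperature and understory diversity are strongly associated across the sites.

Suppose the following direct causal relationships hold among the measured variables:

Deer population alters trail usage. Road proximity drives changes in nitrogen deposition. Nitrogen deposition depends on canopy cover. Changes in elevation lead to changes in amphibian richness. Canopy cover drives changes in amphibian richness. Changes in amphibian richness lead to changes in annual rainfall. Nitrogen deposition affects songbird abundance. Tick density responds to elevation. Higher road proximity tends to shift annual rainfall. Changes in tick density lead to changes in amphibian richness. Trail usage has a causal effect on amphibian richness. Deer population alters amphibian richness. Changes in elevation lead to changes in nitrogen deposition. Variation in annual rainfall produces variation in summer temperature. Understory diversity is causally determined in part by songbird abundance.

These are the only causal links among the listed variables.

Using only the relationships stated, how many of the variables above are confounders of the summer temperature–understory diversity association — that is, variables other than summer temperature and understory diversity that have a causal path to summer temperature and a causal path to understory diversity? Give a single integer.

The common causes are: canopy cover (to summer temperature via canopy cover → amphibian richness → annual rainfall → summer temperature; to understory diversity via canopy cover → nitrogen deposition → songbird abundance → understory diversity); elevation (to summer temperature via elevation → amphibian richness → annual rainfall → summer temperature; to understory diversity via elevation → nitrogen deposition → songbird abundance → understory diversity); road proximity (to summer temperature via road proximity → annual rainfall → summer temperature; to understory diversity via road proximity → nitrogen deposition → songbird abundance → understory diversity).
Every other variable lacks a causal path to at least one of summer temperature and understory diversity.

3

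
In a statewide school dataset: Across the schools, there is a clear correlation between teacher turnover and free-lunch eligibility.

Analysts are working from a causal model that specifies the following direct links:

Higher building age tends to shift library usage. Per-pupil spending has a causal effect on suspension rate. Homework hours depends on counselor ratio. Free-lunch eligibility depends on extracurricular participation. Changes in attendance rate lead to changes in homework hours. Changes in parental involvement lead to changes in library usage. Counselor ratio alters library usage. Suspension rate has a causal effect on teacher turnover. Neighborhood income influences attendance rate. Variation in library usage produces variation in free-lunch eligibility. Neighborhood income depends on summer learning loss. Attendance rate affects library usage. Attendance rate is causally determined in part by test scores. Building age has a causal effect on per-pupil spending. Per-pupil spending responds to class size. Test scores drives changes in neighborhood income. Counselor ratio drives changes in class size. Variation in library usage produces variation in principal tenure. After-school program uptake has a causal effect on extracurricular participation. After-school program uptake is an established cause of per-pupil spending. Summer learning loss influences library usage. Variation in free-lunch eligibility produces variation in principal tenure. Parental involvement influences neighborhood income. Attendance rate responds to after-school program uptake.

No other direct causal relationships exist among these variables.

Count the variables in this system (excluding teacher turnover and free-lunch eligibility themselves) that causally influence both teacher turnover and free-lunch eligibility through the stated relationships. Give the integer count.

The common causes are: after-school program uptake (to teacher turnover via after-school program uptake → per-pupil spending → suspension rate → teacher turnover; to free-lunch eligibility via after-school program uptake → extracurricular participation → free-lunch eligibility); building age (to teacher turnover via building age → per-pupil spending → suspension rate → teacher turnover; to free-lunch eligibility via building age → library usage → free-lunch eligibility); counselor ratio (to teacher turnover via counselor ratio → class size → per-pupil spending → suspension rate → teacher turnover; to free-lunch eligibility via counselor ratio → library usage → free-lunch eligibility).
Every other variable lacks a causal path to at least one of teacher turnover and free-lunch eligibility.

3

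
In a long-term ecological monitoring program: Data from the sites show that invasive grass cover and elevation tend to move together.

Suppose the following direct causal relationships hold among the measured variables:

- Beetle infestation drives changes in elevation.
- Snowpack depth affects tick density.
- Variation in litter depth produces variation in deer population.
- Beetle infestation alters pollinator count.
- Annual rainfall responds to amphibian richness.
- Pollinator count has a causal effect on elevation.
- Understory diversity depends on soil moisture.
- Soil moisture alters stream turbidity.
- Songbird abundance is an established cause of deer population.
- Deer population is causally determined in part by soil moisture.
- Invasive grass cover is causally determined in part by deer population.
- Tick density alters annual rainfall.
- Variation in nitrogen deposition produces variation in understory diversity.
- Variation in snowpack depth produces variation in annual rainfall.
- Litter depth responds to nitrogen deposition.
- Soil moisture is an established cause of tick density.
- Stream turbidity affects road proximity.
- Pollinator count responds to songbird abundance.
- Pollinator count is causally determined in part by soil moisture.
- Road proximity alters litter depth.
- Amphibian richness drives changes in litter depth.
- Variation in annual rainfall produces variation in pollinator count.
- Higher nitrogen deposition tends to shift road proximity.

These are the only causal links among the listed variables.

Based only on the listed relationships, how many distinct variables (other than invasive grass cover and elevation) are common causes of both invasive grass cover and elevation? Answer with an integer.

3

The common causes are: amphibian richness (to invasive grass cover via amphibian richness → litter depth → deer population → invasive grass cover; to elevation via amphibian richness → annual rainfall → pollinator count → elevation); soil moisture (to invasive grass cover via soil moisture → deer population → invasive grass cover; to elevation via soil moisture → pollinator count → elevation); songbird abundance (to invasive grass cover via songbird abundance → deer population → invasive grass cover; to elevation via songbird abundance → pollinator count → elevation).
Every other variable lacks a causal path to at least one of invasive grass cover and elevation.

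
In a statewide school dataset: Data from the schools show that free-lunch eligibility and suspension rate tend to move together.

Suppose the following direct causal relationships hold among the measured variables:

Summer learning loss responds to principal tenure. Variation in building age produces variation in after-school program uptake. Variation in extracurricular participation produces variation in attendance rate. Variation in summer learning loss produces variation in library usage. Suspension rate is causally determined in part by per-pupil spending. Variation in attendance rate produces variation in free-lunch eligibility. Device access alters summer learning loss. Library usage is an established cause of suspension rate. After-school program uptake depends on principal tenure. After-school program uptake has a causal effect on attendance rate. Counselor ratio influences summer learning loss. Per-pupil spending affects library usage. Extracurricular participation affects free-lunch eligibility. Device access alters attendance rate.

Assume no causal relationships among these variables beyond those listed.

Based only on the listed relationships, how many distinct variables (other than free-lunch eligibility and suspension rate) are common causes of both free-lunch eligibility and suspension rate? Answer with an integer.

2

The common causes are: device access (to free-lunch eligibility via device access → attendance rate → free-lunch eligibility; to suspension rate via device access → summer learning loss → library usage → suspension rate); principal tenure (to free-lunch eligibility via principal tenure → after-school program uptake → attendance rate → free-lunch eligibility; to suspension rate via principal tenure → summer learning loss → library usage → suspension rate).
Every other variable lacks a causal path to at least one of free-lunch eligibility and suspension rate.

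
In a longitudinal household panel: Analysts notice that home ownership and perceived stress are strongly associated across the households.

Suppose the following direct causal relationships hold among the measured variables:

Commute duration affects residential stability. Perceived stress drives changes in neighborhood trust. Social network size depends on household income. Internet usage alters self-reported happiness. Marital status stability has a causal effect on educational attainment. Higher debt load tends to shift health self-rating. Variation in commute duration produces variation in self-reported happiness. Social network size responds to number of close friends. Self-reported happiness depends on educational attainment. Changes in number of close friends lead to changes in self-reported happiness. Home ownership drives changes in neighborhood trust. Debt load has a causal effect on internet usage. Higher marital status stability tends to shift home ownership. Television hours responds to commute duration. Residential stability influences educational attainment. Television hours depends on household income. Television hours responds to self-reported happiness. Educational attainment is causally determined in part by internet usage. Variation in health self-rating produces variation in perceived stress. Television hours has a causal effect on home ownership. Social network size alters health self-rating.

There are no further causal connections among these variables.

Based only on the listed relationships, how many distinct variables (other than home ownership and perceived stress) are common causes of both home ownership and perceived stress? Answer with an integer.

The common causes are: debt load (to home ownership via debt load → internet usage → self-reported happiness → television hours → home ownership; to perceived stress via debt load → health self-rating → perceived stress); household income (to home ownership via household income → television hours → home ownership; to perceived stress via household income → social network size → health self-rating → perceived stress); number of close friends (to home ownership via number of close friends → self-reported happiness → television hours → home ownership; to perceived stress via number of close friends → social network size → health self-rating → perceived stress).
Every other variable lacks a causal path to at least one of home ownership and perceived stress.

3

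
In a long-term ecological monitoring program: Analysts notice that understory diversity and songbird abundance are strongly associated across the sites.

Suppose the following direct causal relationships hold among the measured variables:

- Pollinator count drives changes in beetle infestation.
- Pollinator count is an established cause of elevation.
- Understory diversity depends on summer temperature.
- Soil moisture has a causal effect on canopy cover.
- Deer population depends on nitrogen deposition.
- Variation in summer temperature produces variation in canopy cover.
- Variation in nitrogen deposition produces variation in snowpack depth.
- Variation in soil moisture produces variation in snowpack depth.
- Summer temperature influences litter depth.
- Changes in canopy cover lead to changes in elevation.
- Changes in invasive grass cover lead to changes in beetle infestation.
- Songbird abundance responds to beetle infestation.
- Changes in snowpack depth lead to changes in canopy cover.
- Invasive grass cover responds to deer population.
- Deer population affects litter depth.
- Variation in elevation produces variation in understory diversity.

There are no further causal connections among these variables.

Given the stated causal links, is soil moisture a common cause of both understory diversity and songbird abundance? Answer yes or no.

no

Soil moisture has no stated causal path to songbird abundance. A confounder must cause both variables, so soil moisture does not qualify.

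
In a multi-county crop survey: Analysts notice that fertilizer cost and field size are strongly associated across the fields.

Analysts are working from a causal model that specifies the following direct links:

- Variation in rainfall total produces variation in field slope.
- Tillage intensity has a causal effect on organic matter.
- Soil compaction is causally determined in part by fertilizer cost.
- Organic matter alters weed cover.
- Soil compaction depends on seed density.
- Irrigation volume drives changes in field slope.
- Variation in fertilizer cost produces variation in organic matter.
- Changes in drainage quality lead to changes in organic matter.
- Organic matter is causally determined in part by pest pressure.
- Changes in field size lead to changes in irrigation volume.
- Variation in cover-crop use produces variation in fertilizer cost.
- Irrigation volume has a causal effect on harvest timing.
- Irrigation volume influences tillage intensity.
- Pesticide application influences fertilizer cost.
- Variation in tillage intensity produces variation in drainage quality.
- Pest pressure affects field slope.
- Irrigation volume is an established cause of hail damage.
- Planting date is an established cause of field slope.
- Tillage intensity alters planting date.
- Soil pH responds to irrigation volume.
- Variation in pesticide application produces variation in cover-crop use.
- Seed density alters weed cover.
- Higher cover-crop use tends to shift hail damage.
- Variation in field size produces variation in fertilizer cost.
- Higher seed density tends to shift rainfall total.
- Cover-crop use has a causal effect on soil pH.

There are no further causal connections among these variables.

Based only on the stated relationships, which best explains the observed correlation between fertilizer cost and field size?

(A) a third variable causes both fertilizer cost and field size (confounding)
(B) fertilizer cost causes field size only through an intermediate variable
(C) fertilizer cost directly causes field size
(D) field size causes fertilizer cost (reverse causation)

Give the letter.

The stated link runs field size → fertilizer cost; fertilizer cost has no causal path to field size. No variable causes both, so confounding is ruled out. The correlation reflects reverse causation.

D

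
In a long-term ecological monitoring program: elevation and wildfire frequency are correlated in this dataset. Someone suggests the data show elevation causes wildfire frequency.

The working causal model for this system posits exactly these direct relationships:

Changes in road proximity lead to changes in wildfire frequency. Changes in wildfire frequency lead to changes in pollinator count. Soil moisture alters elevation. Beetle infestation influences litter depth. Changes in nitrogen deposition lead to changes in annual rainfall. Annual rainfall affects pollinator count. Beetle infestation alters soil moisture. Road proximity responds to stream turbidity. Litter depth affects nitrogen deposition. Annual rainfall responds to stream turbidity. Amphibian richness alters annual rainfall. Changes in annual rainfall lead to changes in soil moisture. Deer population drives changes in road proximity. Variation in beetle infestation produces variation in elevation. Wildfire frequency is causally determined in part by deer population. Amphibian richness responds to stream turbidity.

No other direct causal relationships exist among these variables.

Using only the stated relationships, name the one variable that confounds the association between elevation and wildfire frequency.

Stream turbidity has a causal path to elevation (stream turbidity → annual rainfall → soil moisture → elevation) and a separate causal path to wildfire frequency (stream turbidity → road proximity → wildfire frequency), so it is a common cause of both.
No stated relationship gives elevation a causal route to wildfire frequency, so the correlation is explained by the shared upstream cause rather than a direct effect.

stream turbidity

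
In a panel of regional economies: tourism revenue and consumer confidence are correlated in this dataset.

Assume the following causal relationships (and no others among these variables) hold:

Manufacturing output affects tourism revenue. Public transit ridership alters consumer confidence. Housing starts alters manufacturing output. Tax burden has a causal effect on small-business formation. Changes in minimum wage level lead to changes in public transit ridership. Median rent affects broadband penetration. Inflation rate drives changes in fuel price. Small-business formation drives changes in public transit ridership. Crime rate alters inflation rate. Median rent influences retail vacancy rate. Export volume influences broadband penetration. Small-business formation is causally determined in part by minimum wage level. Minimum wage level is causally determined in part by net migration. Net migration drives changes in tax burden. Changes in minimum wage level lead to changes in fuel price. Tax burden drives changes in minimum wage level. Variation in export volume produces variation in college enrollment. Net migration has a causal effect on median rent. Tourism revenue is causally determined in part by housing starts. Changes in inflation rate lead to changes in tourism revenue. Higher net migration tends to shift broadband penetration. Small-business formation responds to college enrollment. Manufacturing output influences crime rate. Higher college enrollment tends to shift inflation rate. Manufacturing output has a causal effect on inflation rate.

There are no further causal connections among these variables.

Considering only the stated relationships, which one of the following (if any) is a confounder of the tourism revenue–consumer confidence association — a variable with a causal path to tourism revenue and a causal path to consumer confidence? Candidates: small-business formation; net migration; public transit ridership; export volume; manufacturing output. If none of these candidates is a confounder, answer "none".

export volume

Export volume causes tourism revenue (export volume → college enrollment → inflation rate → tourism revenue) and also causes consumer confidence (export volume → college enrollment → small-business formation → public transit ridership → consumer confidence); it is a common cause of both.
Each of the other candidates lacks a causal path to at least one of tourism revenue and consumer confidence, so they do not confound the relationship.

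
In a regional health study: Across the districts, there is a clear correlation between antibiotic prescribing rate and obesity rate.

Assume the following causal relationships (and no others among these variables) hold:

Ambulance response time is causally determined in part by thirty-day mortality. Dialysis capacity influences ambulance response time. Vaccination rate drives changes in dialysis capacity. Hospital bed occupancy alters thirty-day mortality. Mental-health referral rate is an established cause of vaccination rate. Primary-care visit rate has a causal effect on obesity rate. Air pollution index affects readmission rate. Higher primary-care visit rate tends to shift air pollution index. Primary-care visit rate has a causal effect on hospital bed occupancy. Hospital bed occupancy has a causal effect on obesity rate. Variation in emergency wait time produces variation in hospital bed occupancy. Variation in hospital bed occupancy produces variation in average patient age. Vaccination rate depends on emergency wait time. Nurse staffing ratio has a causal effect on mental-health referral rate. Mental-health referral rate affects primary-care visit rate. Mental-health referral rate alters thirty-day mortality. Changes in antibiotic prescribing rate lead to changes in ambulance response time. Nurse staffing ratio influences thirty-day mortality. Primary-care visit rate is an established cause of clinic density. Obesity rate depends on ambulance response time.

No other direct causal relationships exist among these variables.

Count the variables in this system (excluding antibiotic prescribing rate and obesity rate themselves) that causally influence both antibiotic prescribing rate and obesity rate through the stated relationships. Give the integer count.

No listed variable has a causal path to both antibiotic prescribing rate and obesity rate, so there are no common causes.

0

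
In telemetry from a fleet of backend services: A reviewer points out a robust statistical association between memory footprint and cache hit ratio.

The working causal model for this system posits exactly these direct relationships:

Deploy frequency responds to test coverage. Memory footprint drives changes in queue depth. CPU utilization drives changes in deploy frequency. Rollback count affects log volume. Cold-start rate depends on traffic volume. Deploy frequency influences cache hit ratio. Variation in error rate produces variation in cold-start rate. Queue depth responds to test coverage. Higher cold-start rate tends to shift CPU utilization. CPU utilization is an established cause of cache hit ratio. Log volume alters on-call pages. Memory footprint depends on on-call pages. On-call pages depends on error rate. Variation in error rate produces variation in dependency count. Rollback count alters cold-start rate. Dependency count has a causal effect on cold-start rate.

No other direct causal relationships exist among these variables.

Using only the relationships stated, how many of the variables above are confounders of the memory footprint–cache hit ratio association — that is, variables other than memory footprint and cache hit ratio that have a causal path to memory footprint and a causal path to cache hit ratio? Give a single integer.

The common causes are: error rate (to memory footprint via error rate → on-call pages → memory footprint; to cache hit ratio via error rate → cold-start rate → CPU utilization → cache hit ratio); rollback count (to memory footprint via rollback count → log volume → on-call pages → memory footprint; to cache hit ratio via rollback count → cold-start rate → CPU utilization → cache hit ratio).
Every other variable lacks a causal path to at least one of memory footprint and cache hit ratio.

2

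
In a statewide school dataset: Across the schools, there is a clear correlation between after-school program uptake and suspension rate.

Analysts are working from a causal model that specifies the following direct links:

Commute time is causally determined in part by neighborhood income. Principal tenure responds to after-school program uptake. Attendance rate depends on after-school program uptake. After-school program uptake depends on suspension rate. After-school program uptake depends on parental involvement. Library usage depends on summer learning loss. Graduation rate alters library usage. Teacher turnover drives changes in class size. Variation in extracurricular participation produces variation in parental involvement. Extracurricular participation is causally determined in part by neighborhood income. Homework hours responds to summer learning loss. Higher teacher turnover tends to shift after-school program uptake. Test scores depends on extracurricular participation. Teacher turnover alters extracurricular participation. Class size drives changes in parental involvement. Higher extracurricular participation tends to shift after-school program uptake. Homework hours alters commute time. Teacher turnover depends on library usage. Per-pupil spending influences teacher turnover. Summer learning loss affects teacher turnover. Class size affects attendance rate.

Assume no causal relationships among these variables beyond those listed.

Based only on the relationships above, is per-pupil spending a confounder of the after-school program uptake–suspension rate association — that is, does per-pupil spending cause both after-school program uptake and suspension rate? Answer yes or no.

no

Per-pupil spending has no stated causal path to suspension rate. A confounder must cause both variables, so per-pupil spending does not qualify.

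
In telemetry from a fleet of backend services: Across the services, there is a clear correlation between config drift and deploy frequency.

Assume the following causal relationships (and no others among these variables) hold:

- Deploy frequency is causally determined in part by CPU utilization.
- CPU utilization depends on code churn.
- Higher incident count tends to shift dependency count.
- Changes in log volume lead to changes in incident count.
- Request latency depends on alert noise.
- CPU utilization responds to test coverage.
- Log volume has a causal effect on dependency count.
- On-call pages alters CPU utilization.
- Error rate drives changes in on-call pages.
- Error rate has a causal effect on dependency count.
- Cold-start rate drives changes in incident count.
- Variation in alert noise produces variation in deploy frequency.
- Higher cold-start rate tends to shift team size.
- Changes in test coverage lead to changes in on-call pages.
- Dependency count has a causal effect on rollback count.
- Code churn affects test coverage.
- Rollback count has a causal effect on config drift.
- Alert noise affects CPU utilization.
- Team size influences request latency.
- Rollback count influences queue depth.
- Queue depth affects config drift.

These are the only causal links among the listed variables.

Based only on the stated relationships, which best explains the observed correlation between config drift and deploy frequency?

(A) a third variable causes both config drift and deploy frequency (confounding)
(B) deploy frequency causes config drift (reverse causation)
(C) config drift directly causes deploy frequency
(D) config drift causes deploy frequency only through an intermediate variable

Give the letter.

A

Error rate causes config drift (error rate → dependency count → rollback count → config drift) and deploy frequency (error rate → on-call pages → CPU utilization → deploy frequency) — a common cause creating the correlation.
There is no stated path from config drift to deploy frequency or from deploy frequency to config drift, so neither direct nor reverse causation applies.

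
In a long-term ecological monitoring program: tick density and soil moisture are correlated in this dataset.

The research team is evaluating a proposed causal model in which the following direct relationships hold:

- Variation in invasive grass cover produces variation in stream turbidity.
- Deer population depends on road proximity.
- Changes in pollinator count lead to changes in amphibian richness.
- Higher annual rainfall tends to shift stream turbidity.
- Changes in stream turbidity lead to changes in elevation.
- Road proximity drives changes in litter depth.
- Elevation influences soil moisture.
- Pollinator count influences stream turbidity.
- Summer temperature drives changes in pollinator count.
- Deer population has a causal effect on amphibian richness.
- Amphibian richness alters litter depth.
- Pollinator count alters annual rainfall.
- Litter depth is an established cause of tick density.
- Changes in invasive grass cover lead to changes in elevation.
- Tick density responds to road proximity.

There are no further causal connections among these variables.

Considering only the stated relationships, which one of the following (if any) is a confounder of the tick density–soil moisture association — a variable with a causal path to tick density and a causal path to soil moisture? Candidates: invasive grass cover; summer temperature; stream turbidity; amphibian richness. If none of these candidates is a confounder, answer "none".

Summer temperature causes tick density (summer temperature → pollinator count → amphibian richness → litter depth → tick density) and also causes soil moisture (summer temperature → pollinator count → stream turbidity → elevation → soil moisture); it is a common cause of both.
Each of the other candidates lacks a causal path to at least one of tick density and soil moisture, so they do not confound the relationship.

summer temperature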